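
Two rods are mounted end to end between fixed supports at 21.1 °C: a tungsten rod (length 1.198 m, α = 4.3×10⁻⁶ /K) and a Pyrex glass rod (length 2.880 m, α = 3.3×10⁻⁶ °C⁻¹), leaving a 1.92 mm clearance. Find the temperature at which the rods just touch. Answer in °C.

α₁L₁ = 5.1514×10⁻⁶ m/K, α₂L₂ = 9.504×10⁻⁶ m/K → total 1.46554×10⁻⁵ m/K
ΔT = g/(α₁L₁+α₂L₂) = 1.92×10⁻³ / 1.46554×10⁻⁵ = 131.01 K
T = 21.1 + 131.01 = 152.11 °C

T = 152 °C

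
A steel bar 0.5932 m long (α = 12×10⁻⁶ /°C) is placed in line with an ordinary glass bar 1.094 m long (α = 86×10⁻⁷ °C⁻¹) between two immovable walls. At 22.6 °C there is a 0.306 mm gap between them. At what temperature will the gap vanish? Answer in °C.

Gap closes when ΔL₁ + ΔL₂ = 0.306 mm = 3.06×10⁻⁴ m
(α₁L₁ + α₂L₂)ΔT = g
α₁L₁ + α₂L₂ = 12×10⁻⁶×0.5932 + 86×10⁻⁷×1.094 = 1.65268×10⁻⁵ m/K
ΔT = 3.06×10⁻⁴ / 1.65268×10⁻⁵ = 18.515 K
T = 22.6 + 18.515 = 41.115 °C

T = 41.1 °C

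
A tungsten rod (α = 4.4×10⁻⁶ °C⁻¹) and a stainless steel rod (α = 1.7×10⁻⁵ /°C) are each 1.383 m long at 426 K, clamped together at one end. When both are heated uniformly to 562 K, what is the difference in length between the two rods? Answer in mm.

ΔT = 136 K
tungsten: ΔL = 4.4×10⁻⁶ × 1.383 m × 136 = 8.2759×10⁻⁴ m = 0.82759 mm
stainless steel: ΔL = 1.7×10⁻⁵ × 1.383 m × 136 = 3.1975×10⁻³ m = 3.1975 mm
difference = 3.1975 − 0.82759 = 2.36991 mm

2.37 mm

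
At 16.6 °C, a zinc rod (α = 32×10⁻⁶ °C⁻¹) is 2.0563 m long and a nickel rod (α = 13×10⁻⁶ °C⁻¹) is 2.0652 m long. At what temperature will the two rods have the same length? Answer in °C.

Equal length when α₁L₁ΔT − α₂L₂ΔT = L₂ − L₁ = 8.90×10⁻³ m
α₁L₁ = 6.58016×10⁻⁵, α₂L₂ = 2.68476×10⁻⁵ → Δ(αL) = 3.8954×10⁻⁵ m/K
ΔT = 8.90×10⁻³ / 3.8954×10⁻⁵ = 228.475 K, so T = 16.6 + 228.475 = 245.075 °C

T = 245.1 °C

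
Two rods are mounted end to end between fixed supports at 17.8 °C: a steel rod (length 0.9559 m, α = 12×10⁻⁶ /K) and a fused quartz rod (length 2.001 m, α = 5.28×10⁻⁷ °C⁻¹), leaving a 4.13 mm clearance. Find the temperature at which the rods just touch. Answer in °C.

T = 347 °C

α₁L₁ = 1.14708×10⁻⁵ m/K, α₂L₂ = 1.056528×10⁻⁶ m/K → total 1.2527328×10⁻⁵ m/K
ΔT = g/(α₁L₁+α₂L₂) = 4.13×10⁻³ / 1.2527328×10⁻⁵ = 329.68 K
T = 17.8 + 329.68 = 347.48 °C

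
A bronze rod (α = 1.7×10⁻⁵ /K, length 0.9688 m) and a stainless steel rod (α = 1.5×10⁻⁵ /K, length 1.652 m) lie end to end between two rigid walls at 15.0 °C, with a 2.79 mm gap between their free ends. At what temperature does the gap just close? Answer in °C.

T = 82.6 °C

α₁L₁ = 1.64696×10⁻⁵ m/K, α₂L₂ = 2.478×10⁻⁵ m/K → total 4.12496×10⁻⁵ m/K
ΔT = g/(α₁L₁+α₂L₂) = 2.79×10⁻³ / 4.12496×10⁻⁵ = 67.637 K
T = 15.0 + 67.637 = 82.637 °C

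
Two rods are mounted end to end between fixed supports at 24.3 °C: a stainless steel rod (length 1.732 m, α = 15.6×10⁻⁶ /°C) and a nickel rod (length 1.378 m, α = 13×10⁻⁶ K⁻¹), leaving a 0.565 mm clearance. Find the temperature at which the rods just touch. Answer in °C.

α₁L₁ = 2.70192×10⁻⁵ m/K, α₂L₂ = 1.7914×10⁻⁵ m/K → total 4.49332×10⁻⁵ m/K
ΔT = g/(α₁L₁+α₂L₂) = 5.65×10⁻⁴ / 4.49332×10⁻⁵ = 12.574 K
T = 24.3 + 12.574 = 36.874 °C

T = 36.9 °C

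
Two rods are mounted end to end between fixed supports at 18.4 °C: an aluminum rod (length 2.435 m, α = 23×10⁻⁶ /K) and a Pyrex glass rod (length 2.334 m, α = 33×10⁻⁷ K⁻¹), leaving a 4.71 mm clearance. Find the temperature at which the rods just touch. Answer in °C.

T = 92.3 °C

Gap closes when ΔL₁ + ΔL₂ = 4.71 mm = 4.71×10⁻³ m
(α₁L₁ + α₂L₂)ΔT = g
α₁L₁ + α₂L₂ = 23×10⁻⁶×2.435 + 33×10⁻⁷×2.334 = 6.37072×10⁻⁵ m/K
ΔT = 4.71×10⁻³ / 6.37072×10⁻⁵ = 73.932 K
T = 18.4 + 73.932 = 92.332 °C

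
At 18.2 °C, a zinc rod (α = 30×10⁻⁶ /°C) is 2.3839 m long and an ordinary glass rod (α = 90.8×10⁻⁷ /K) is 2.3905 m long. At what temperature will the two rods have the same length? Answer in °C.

Equal length when α₁L₁ΔT − α₂L₂ΔT = L₂ − L₁ = 6.60×10⁻³ m
α₁L₁ = 7.1517×10⁻⁵, α₂L₂ = 2.170574×10⁻⁵ → Δ(αL) = 4.981126×10⁻⁵ m/K
ΔT = 6.60×10⁻³ / 4.981126×10⁻⁵ = 132.500 K, so T = 18.2 + 132.500 = 150.700 °C

T = 150.7 °C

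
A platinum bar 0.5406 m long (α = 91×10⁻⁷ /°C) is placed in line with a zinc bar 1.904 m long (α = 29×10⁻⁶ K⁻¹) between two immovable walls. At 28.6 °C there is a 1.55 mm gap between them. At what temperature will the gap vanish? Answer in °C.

T = 54.4 °C

Gap closes when ΔL₁ + ΔL₂ = 1.55 mm = 1.55×10⁻³ m
(α₁L₁ + α₂L₂)ΔT = g
α₁L₁ + α₂L₂ = 91×10⁻⁷×0.5406 + 29×10⁻⁶×1.904 = 6.013546×10⁻⁵ m/K
ΔT = 1.55×10⁻³ / 6.013546×10⁻⁵ = 25.775 K
T = 28.6 + 25.775 = 54.375 °C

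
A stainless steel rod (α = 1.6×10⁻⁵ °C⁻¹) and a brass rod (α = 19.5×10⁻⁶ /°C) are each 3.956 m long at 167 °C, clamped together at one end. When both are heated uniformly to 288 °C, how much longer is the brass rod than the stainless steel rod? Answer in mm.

1.68 mm

ΔT = 121 K
stainless steel: ΔL = 1.6×10⁻⁵ × 3.956 m × 121 = 7.6588×10⁻³ m = 7.6588 mm
brass: ΔL = 19.5×10⁻⁶ × 3.956 m × 121 = 9.3342×10⁻³ m = 9.3342 mm
difference = 9.3342 − 7.6588 = 1.6754 mm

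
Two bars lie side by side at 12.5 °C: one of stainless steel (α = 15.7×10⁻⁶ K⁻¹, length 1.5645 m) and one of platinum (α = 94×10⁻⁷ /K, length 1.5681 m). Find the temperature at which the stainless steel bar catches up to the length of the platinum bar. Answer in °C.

L₁(1 + α₁ΔT) = L₂(1 + α₂ΔT) ⇒ ΔT = (L₂ − L₁)/(α₁L₁ − α₂L₂)
L₂ − L₁ = 1.5681 − 1.5645 = 3.60×10⁻³ m
α₁L₁ − α₂L₂ = 15.7×10⁻⁶×1.5645 − 94×10⁻⁷×1.5681 = 9.82251×10⁻⁶ m/K
ΔT = 3.60×10⁻³ / 9.82251×10⁻⁶ = 366.505 K
T = 12.5 + 366.505 = 379.005 °C

T = 379.0 °C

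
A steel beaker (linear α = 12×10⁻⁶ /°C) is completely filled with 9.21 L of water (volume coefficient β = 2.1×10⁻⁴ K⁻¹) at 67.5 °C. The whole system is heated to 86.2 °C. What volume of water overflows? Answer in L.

0.0300 L

The beaker also expands: β_container ≈ 3α = 3.6×10⁻⁵ /K
Net overflow = V₀(β_liq − 3α_cont)ΔT
β − 3α = 2.10×10⁻⁴ − 3.6×10⁻⁵ = 1.74×10⁻⁴ /K; ΔT = 18.7 K
ΔV = 9.21 × 1.74×10⁻⁴ × 18.7 = 0.0300 L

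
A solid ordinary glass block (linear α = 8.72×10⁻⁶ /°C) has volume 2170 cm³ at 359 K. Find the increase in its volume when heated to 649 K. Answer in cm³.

Isotropic solid: β ≈ 3α = 2.6×10⁻⁵ /K; ΔT = 290 K
ΔV = 3αV₀ΔT = 3(8.72×10⁻⁶)(2170)(290) = 16.5 cm³

ΔV = 16.5 cm³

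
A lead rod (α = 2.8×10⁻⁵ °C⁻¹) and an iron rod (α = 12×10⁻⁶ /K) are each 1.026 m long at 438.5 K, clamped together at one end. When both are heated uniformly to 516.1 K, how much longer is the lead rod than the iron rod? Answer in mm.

1.27 mm

ΔT = 77.6 K
lead: ΔL = 2.8×10⁻⁵ × 1.026 m × 77.6 = 2.2293×10⁻³ m = 2.2293 mm
iron: ΔL = 12×10⁻⁶ × 1.026 m × 77.6 = 9.5541×10⁻⁴ m = 0.95541 mm
difference = 2.2293 − 0.95541 = 1.27389 mm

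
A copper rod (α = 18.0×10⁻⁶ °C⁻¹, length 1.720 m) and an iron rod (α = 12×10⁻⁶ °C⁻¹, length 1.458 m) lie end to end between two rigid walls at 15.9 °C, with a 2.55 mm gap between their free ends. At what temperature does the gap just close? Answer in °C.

T = 68.5 °C

Gap closes when ΔL₁ + ΔL₂ = 2.55 mm = 2.55×10⁻³ m
(α₁L₁ + α₂L₂)ΔT = g
α₁L₁ + α₂L₂ = 18.0×10⁻⁶×1.720 + 12×10⁻⁶×1.458 = 4.8456×10⁻⁵ m/K
ΔT = 2.55×10⁻³ / 4.8456×10⁻⁵ = 52.625 K
T = 15.9 + 52.625 = 68.525 °C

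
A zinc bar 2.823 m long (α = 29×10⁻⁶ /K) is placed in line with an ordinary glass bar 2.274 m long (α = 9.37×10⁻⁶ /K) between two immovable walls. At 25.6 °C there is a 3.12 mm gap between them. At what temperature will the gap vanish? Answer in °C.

T = 55.8 °C

α₁L₁ = 8.1867×10⁻⁵ m/K, α₂L₂ = 2.130738×10⁻⁵ m/K → total 1.0317438×10⁻⁴ m/K
ΔT = g/(α₁L₁+α₂L₂) = 3.12×10⁻³ / 1.0317438×10⁻⁴ = 30.240 K
T = 25.6 + 30.240 = 55.840 °C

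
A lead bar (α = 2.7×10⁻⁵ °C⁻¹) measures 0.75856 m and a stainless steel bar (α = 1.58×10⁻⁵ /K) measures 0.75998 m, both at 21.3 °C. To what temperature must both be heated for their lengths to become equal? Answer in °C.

L₁(1 + α₁ΔT) = L₂(1 + α₂ΔT) ⇒ ΔT = (L₂ − L₁)/(α₁L₁ − α₂L₂)
L₂ − L₁ = 0.75998 − 0.75856 = 1.42×10⁻³ m
α₁L₁ − α₂L₂ = 2.7×10⁻⁵×0.75856 − 1.58×10⁻⁵×0.75998 = 8.473436×10⁻⁶ m/K
ΔT = 1.42×10⁻³ / 8.473436×10⁻⁶ = 167.583 K
T = 21.3 + 167.583 = 188.883 °C

T = 188.9 °C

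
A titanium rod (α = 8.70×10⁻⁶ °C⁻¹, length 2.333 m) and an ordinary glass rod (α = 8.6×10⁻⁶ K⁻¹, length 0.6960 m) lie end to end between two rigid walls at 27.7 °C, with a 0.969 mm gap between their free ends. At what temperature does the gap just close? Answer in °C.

T = 64.6 °C

Gap closes when ΔL₁ + ΔL₂ = 0.969 mm = 9.69×10⁻⁴ m
(α₁L₁ + α₂L₂)ΔT = g
α₁L₁ + α₂L₂ = 8.70×10⁻⁶×2.333 + 8.6×10⁻⁶×0.6960 = 2.62827×10⁻⁵ m/K
ΔT = 9.69×10⁻⁴ / 2.62827×10⁻⁵ = 36.868 K
T = 27.7 + 36.868 = 64.568 °C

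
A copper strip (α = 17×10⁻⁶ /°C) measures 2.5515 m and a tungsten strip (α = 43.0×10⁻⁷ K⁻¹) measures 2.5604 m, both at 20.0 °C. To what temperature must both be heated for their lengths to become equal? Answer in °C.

Equal length when α₁L₁ΔT − α₂L₂ΔT = L₂ − L₁ = 8.90×10⁻³ m
α₁L₁ = 4.33755×10⁻⁵, α₂L₂ = 1.100972×10⁻⁵ → Δ(αL) = 3.236578×10⁻⁵ m/K
ΔT = 8.90×10⁻³ / 3.236578×10⁻⁵ = 274.982 K, so T = 20.0 + 274.982 = 294.982 °C

T = 295.0 °C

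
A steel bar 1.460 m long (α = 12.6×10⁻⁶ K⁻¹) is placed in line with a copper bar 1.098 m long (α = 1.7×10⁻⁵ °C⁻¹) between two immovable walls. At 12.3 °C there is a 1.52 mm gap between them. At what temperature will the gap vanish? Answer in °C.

Gap closes when ΔL₁ + ΔL₂ = 1.52 mm = 1.52×10⁻³ m
(α₁L₁ + α₂L₂)ΔT = g
α₁L₁ + α₂L₂ = 12.6×10⁻⁶×1.460 + 1.7×10⁻⁵×1.098 = 3.7062×10⁻⁵ m/K
ΔT = 1.52×10⁻³ / 3.7062×10⁻⁵ = 41.012 K
T = 12.3 + 41.012 = 53.312 °C

T = 53.3 °C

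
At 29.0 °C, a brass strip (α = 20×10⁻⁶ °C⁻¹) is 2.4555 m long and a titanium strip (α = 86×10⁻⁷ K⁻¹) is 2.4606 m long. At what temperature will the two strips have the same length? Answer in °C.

L₁(1 + α₁ΔT) = L₂(1 + α₂ΔT) ⇒ ΔT = (L₂ − L₁)/(α₁L₁ − α₂L₂)
L₂ − L₁ = 2.4606 − 2.4555 = 5.10×10⁻³ m
α₁L₁ − α₂L₂ = 20×10⁻⁶×2.4555 − 86×10⁻⁷×2.4606 = 2.794884×10⁻⁵ m/K
ΔT = 5.10×10⁻³ / 2.794884×10⁻⁵ = 182.476 K
T = 29.0 + 182.476 = 211.476 °C

T = 211.5 °C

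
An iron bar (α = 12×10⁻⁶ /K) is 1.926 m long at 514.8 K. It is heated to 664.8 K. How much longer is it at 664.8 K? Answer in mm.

|ΔT| = |664.8 − 514.8| = 150.0 K
ΔL = αL₀ΔT = (12×10⁻⁶)(1.926)(150.0) = 3.47×10⁻³ m

ΔL = 3.47 mm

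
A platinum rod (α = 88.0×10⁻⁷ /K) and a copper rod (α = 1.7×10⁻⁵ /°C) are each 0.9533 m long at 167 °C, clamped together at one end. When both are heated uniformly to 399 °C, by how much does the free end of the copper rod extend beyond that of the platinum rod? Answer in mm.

1.81 mm

ΔT = 232 K
platinum: ΔL = 88.0×10⁻⁷ × 0.9533 m × 232 = 1.9463×10⁻³ m = 1.9463 mm
copper: ΔL = 1.7×10⁻⁵ × 0.9533 m × 232 = 3.7598×10⁻³ m = 3.7598 mm
difference = 3.7598 − 1.9463 = 1.8135 mm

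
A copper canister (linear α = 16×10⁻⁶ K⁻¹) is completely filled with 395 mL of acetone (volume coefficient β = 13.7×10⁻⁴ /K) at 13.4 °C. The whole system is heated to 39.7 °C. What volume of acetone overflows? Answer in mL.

The canister also expands: β_container ≈ 3α = 4.8×10⁻⁵ /K
Net overflow = V₀(β_liq − 3α_cont)ΔT
β − 3α = 1.37×10⁻³ − 4.8×10⁻⁵ = 1.322×10⁻³ /K; ΔT = 26.3 K
ΔV = 395 × 1.322×10⁻³ × 26.3 = 13.7 mL

13.7 mL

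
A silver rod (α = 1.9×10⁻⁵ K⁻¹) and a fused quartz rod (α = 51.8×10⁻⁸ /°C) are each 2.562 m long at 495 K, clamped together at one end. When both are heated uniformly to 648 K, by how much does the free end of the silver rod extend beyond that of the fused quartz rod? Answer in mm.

ΔT = 153 K
silver: ΔL = 1.9×10⁻⁵ × 2.562 m × 153 = 7.4477×10⁻³ m = 7.4477 mm
fused quartz: ΔL = 51.8×10⁻⁸ × 2.562 m × 153 = 2.0305×10⁻⁴ m = 0.20305 mm
difference = 7.4477 − 0.20305 = 7.24465 mm

7.24 mm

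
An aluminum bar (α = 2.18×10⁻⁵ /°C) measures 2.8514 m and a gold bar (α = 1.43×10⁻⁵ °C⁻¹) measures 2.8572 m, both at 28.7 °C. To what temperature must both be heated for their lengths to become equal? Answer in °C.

L₁(1 + α₁ΔT) = L₂(1 + α₂ΔT) ⇒ ΔT = (L₂ − L₁)/(α₁L₁ − α₂L₂)
L₂ − L₁ = 2.8572 − 2.8514 = 5.80×10⁻³ m
α₁L₁ − α₂L₂ = 2.18×10⁻⁵×2.8514 − 1.43×10⁻⁵×2.8572 = 2.130256×10⁻⁵ m/K
ΔT = 5.80×10⁻³ / 2.130256×10⁻⁵ = 272.268 K
T = 28.7 + 272.268 = 300.968 °C

T = 301.0 °C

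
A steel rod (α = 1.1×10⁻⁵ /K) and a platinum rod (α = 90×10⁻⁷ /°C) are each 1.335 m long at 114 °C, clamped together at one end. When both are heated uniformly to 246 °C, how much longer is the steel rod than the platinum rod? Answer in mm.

ΔT = 132 K
steel: ΔL = 1.1×10⁻⁵ × 1.335 m × 132 = 1.9384×10⁻³ m = 1.9384 mm
platinum: ΔL = 90×10⁻⁷ × 1.335 m × 132 = 1.5860×10⁻³ m = 1.5860 mm
difference = 1.9384 − 1.5860 = 0.3524 mm

0.352 mm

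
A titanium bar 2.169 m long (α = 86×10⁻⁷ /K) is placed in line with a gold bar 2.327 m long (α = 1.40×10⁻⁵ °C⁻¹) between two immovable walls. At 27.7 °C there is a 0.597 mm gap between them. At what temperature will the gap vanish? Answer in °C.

Gap closes when ΔL₁ + ΔL₂ = 0.597 mm = 5.97×10⁻⁴ m
(α₁L₁ + α₂L₂)ΔT = g
α₁L₁ + α₂L₂ = 86×10⁻⁷×2.169 + 1.40×10⁻⁵×2.327 = 5.12314×10⁻⁵ m/K
ΔT = 5.97×10⁻⁴ / 5.12314×10⁻⁵ = 11.653 K
T = 27.7 + 11.653 = 39.353 °C

T = 39.4 °C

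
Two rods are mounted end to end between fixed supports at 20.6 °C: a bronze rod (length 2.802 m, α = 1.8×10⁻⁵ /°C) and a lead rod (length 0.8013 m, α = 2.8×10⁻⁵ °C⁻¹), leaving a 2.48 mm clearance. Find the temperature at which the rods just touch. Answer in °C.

Gap closes when ΔL₁ + ΔL₂ = 2.48 mm = 2.48×10⁻³ m
(α₁L₁ + α₂L₂)ΔT = g
α₁L₁ + α₂L₂ = 1.8×10⁻⁵×2.802 + 2.8×10⁻⁵×0.8013 = 7.28724×10⁻⁵ m/K
ΔT = 2.48×10⁻³ / 7.28724×10⁻⁵ = 34.032 K
T = 20.6 + 34.032 = 54.632 °C

T = 54.6 °C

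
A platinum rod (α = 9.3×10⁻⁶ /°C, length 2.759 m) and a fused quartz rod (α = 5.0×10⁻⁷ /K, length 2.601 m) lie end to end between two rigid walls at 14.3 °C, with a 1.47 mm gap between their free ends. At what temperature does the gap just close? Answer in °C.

T = 68.8 °C

Gap closes when ΔL₁ + ΔL₂ = 1.47 mm = 1.47×10⁻³ m
(α₁L₁ + α₂L₂)ΔT = g
α₁L₁ + α₂L₂ = 9.3×10⁻⁶×2.759 + 5.0×10⁻⁷×2.601 = 2.69592×10⁻⁵ m/K
ΔT = 1.47×10⁻³ / 2.69592×10⁻⁵ = 54.527 K
T = 14.3 + 54.527 = 68.827 °C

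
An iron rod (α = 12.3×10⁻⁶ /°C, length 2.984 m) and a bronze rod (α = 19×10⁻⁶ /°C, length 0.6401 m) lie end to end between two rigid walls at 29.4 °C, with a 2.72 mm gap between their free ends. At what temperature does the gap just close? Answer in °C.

T = 85.1 °C

α₁L₁ = 3.67032×10⁻⁵ m/K, α₂L₂ = 1.21619×10⁻⁵ m/K → total 4.88651×10⁻⁵ m/K
ΔT = g/(α₁L₁+α₂L₂) = 2.72×10⁻³ / 4.88651×10⁻⁵ = 55.663 K
T = 29.4 + 55.663 = 85.063 °C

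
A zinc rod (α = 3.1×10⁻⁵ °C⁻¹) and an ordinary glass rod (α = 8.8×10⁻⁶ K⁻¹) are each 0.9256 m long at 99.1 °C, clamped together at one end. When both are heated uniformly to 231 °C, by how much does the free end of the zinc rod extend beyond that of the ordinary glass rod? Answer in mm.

2.71 mm

ΔT = 131.9 K
zinc: ΔL = 3.1×10⁻⁵ × 0.9256 m × 131.9 = 3.7847×10⁻³ m = 3.7847 mm
ordinary glass: ΔL = 8.8×10⁻⁶ × 0.9256 m × 131.9 = 1.0744×10⁻³ m = 1.0744 mm
difference = 3.7847 − 1.0744 = 2.7103 mm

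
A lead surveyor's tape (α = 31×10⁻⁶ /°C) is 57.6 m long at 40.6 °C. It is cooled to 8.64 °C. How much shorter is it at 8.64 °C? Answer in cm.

|ΔT| = |8.64 − 40.6| = 31.96 K
ΔL = αL₀ΔT = (31×10⁻⁶)(57.6)(31.96) = 5.71×10⁻² m

ΔL = 5.71 cm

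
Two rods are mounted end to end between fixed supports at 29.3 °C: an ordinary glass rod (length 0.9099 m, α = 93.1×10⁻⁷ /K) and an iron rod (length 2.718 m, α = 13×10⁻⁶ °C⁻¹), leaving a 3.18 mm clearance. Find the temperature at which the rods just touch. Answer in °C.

T = 102 °C

Gap closes when ΔL₁ + ΔL₂ = 3.18 mm = 3.18×10⁻³ m
(α₁L₁ + α₂L₂)ΔT = g
α₁L₁ + α₂L₂ = 93.1×10⁻⁷×0.9099 + 13×10⁻⁶×2.718 = 4.3805169×10⁻⁵ m/K
ΔT = 3.18×10⁻³ / 4.3805169×10⁻⁵ = 72.59 K
T = 29.3 + 72.59 = 101.89 °C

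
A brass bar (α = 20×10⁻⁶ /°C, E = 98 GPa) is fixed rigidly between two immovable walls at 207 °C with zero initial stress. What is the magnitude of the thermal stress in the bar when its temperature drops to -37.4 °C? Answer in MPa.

Fully constrained: the free strain ε = αΔT is blocked, so σ = Eε = EαΔT.
|ΔT| = 244.4 K
σ = 98.0×10⁹ × 20×10⁻⁶ × 244.4 = 4.79×10⁸ Pa

σ = 479 MPa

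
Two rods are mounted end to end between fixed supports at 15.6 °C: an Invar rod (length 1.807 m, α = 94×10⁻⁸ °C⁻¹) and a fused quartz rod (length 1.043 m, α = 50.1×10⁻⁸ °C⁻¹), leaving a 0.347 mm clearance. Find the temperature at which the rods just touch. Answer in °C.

T = 172 °C

α₁L₁ = 1.69858×10⁻⁶ m/K, α₂L₂ = 5.22543×10⁻⁷ m/K → total 2.221123×10⁻⁶ m/K
ΔT = g/(α₁L₁+α₂L₂) = 3.47×10⁻⁴ / 2.221123×10⁻⁶ = 156.23 K
T = 15.6 + 156.23 = 171.83 °C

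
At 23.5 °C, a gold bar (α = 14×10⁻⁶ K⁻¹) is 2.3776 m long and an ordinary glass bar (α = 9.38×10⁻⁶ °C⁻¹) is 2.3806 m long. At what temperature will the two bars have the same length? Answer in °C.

Equal length when α₁L₁ΔT − α₂L₂ΔT = L₂ − L₁ = 3.00×10⁻³ m
α₁L₁ = 3.32864×10⁻⁵, α₂L₂ = 2.2330028×10⁻⁵ → Δ(αL) = 1.0956372×10⁻⁵ m/K
ΔT = 3.00×10⁻³ / 1.0956372×10⁻⁵ = 273.813 K, so T = 23.5 + 273.813 = 297.313 °C

T = 297.3 °C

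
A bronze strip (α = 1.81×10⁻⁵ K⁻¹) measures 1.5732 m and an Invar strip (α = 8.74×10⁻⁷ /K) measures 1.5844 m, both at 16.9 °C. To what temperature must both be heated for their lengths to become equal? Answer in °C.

Equal length when α₁L₁ΔT − α₂L₂ΔT = L₂ − L₁ = 1.12×10⁻² m
α₁L₁ = 2.847492×10⁻⁵, α₂L₂ = 1.3847656×10⁻⁶ → Δ(αL) = 2.70901544×10⁻⁵ m/K
ΔT = 1.12×10⁻² / 2.70901544×10⁻⁵ = 413.434 K, so T = 16.9 + 413.434 = 430.334 °C

T = 430.3 °C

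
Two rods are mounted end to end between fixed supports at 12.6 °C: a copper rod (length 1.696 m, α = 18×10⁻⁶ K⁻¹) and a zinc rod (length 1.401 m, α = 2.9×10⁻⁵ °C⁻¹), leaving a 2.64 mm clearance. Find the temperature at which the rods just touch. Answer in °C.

T = 49.7 °C

Gap closes when ΔL₁ + ΔL₂ = 2.64 mm = 2.64×10⁻³ m
(α₁L₁ + α₂L₂)ΔT = g
α₁L₁ + α₂L₂ = 18×10⁻⁶×1.696 + 2.9×10⁻⁵×1.401 = 7.1157×10⁻⁵ m/K
ΔT = 2.64×10⁻³ / 7.1157×10⁻⁵ = 37.101 K
T = 12.6 + 37.101 = 49.701 °C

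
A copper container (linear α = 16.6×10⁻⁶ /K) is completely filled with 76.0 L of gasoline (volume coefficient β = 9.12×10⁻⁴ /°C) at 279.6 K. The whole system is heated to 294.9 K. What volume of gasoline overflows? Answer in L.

The container also expands: β_container ≈ 3α = 4.98×10⁻⁵ /K
Net overflow = V₀(β_liq − 3α_cont)ΔT
β − 3α = 9.12×10⁻⁴ − 4.98×10⁻⁵ = 8.622×10⁻⁴ /K; ΔT = 15.3 K
ΔV = 76.0 × 8.622×10⁻⁴ × 15.3 = 1.00 L

1.00 L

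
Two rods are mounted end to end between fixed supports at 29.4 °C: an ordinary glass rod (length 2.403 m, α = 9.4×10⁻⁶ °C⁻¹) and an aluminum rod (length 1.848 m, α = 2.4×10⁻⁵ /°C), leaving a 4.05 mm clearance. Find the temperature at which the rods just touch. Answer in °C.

Gap closes when ΔL₁ + ΔL₂ = 4.05 mm = 4.05×10⁻³ m
(α₁L₁ + α₂L₂)ΔT = g
α₁L₁ + α₂L₂ = 9.4×10⁻⁶×2.403 + 2.4×10⁻⁵×1.848 = 6.69402×10⁻⁵ m/K
ΔT = 4.05×10⁻³ / 6.69402×10⁻⁵ = 60.502 K
T = 29.4 + 60.502 = 89.902 °C

T = 89.9 °C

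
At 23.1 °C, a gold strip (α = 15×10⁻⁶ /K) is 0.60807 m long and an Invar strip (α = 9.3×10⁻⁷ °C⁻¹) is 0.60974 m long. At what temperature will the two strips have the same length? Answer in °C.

T = 218.3 °C

L₁(1 + α₁ΔT) = L₂(1 + α₂ΔT) ⇒ ΔT = (L₂ − L₁)/(α₁L₁ − α₂L₂)
L₂ − L₁ = 0.60974 − 0.60807 = 1.67×10⁻³ m
α₁L₁ − α₂L₂ = 15×10⁻⁶×0.60807 − 9.3×10⁻⁷×0.60974 = 8.5539918×10⁻⁶ m/K
ΔT = 1.67×10⁻³ / 8.5539918×10⁻⁶ = 195.230 K
T = 23.1 + 195.230 = 218.330 °C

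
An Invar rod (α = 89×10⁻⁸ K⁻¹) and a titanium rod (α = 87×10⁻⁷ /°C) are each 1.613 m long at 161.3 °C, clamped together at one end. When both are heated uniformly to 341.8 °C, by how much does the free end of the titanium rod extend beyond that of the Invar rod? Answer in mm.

ΔT = 180.5 K
Invar: ΔL = 89×10⁻⁸ × 1.613 m × 180.5 = 2.5912×10⁻⁴ m = 0.25912 mm
titanium: ΔL = 87×10⁻⁷ × 1.613 m × 180.5 = 2.5330×10⁻³ m = 2.5330 mm
difference = 2.5330 − 0.25912 = 2.27388 mm

2.27 mm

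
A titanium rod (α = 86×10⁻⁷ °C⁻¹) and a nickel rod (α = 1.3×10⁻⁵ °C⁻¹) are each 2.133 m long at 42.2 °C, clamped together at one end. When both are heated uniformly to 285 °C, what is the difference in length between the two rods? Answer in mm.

2.28 mm

ΔT = 242.8 K
titanium: ΔL = 86×10⁻⁷ × 2.133 m × 242.8 = 4.4539×10⁻³ m = 4.4539 mm
nickel: ΔL = 1.3×10⁻⁵ × 2.133 m × 242.8 = 6.7326×10⁻³ m = 6.7326 mm
difference = 6.7326 − 4.4539 = 2.2787 mm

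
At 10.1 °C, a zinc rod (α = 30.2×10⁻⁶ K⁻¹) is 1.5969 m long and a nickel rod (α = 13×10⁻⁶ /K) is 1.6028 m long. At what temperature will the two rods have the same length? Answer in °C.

T = 225.5 °C

L₁(1 + α₁ΔT) = L₂(1 + α₂ΔT) ⇒ ΔT = (L₂ − L₁)/(α₁L₁ − α₂L₂)
L₂ − L₁ = 1.6028 − 1.5969 = 5.90×10⁻³ m
α₁L₁ − α₂L₂ = 30.2×10⁻⁶×1.5969 − 13×10⁻⁶×1.6028 = 2.738998×10⁻⁵ m/K
ΔT = 5.90×10⁻³ / 2.738998×10⁻⁵ = 215.407 K
T = 10.1 + 215.407 = 225.507 °C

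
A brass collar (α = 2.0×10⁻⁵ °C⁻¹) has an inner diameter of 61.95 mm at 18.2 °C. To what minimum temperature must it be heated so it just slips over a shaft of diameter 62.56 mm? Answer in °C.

Required Δd = 62.56 − 61.95 = 0.61 mm
Δd = αd₀ΔT ⇒ ΔT = Δd/(αd₀) = 0.61 / (2.0×10⁻⁵ × 61.95) = 492.33 K
T_min = 18.2 + 492.33 = 510.53 °C

T = 511 °C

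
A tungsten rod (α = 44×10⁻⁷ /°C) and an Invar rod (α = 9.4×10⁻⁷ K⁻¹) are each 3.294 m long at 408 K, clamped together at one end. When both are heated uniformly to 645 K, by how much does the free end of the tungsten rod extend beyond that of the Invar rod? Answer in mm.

2.70 mm

ΔT = 237 K
tungsten: ΔL = 44×10⁻⁷ × 3.294 m × 237 = 3.4350×10⁻³ m = 3.4350 mm
Invar: ΔL = 9.4×10⁻⁷ × 3.294 m × 237 = 7.3384×10⁻⁴ m = 0.73384 mm
difference = 3.4350 − 0.73384 = 2.70116 mm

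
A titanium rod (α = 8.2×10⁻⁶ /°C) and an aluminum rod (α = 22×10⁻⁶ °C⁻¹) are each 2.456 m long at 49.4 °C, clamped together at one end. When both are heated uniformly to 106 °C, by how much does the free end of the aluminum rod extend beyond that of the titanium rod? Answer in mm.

ΔT = 56.6 K
titanium: ΔL = 8.2×10⁻⁶ × 2.456 m × 56.6 = 1.1399×10⁻³ m = 1.1399 mm
aluminum: ΔL = 22×10⁻⁶ × 2.456 m × 56.6 = 3.0582×10⁻³ m = 3.0582 mm
difference = 3.0582 − 1.1399 = 1.9183 mm

1.92 mm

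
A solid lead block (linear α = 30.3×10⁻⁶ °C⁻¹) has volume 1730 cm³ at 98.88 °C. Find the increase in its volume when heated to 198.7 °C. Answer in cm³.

Isotropic solid: β ≈ 3α = 9.1×10⁻⁵ /K; ΔT = 99.82 K
ΔV = 3αV₀ΔT = 3(30.3×10⁻⁶)(1730)(99.82) = 15.7 cm³

ΔV = 15.7 cm³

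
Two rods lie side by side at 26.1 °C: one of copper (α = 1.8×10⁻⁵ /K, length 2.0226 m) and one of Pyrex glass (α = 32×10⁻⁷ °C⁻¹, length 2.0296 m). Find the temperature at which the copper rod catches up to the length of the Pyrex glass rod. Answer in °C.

Equal length when α₁L₁ΔT − α₂L₂ΔT = L₂ − L₁ = 7.00×10⁻³ m
α₁L₁ = 3.64068×10⁻⁵, α₂L₂ = 6.49472×10⁻⁶ → Δ(αL) = 2.991208×10⁻⁵ m/K
ΔT = 7.00×10⁻³ / 2.991208×10⁻⁵ = 234.019 K, so T = 26.1 + 234.019 = 260.119 °C

T = 260.1 °C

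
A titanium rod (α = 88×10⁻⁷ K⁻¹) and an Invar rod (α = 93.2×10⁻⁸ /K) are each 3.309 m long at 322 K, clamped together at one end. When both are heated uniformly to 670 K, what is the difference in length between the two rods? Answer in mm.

ΔT = 348 K
titanium: ΔL = 88×10⁻⁷ × 3.309 m × 348 = 1.0133×10⁻² m = 10.133 mm
Invar: ΔL = 93.2×10⁻⁸ × 3.309 m × 348 = 1.0732×10⁻³ m = 1.0732 mm
difference = 10.133 − 1.0732 = 9.0598 mm

9.06 mm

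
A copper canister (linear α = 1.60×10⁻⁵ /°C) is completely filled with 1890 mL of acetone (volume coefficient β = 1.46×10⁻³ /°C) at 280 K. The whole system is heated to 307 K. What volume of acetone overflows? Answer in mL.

The canister also expands: β_container ≈ 3α = 4.8×10⁻⁵ /K
Net overflow = V₀(β_liq − 3α_cont)ΔT
β − 3α = 1.46×10⁻³ − 4.8×10⁻⁵ = 1.412×10⁻³ /K; ΔT = 27 K
ΔV = 1890 × 1.412×10⁻³ × 27 = 72.1 mL

72.1 mL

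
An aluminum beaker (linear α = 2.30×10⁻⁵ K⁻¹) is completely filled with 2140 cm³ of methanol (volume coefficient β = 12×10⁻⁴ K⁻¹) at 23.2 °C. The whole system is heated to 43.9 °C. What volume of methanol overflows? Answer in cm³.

The beaker also expands: β_container ≈ 3α = 6.9×10⁻⁵ /K
Net overflow = V₀(β_liq − 3α_cont)ΔT
β − 3α = 1.20×10⁻³ − 6.9×10⁻⁵ = 1.131×10⁻³ /K; ΔT = 20.7 K
ΔV = 2140 × 1.131×10⁻³ × 20.7 = 50.1 cm³

50.1 cm³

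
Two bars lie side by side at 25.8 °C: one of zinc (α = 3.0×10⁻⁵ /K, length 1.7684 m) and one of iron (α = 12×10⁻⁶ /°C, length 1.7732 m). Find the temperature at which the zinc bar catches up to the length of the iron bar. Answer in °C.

T = 176.9 °C

L₁(1 + α₁ΔT) = L₂(1 + α₂ΔT) ⇒ ΔT = (L₂ − L₁)/(α₁L₁ − α₂L₂)
L₂ − L₁ = 1.7732 − 1.7684 = 4.80×10⁻³ m
α₁L₁ − α₂L₂ = 3.0×10⁻⁵×1.7684 − 12×10⁻⁶×1.7732 = 3.17736×10⁻⁵ m/K
ΔT = 4.80×10⁻³ / 3.17736×10⁻⁵ = 151.069 K
T = 25.8 + 151.069 = 176.869 °C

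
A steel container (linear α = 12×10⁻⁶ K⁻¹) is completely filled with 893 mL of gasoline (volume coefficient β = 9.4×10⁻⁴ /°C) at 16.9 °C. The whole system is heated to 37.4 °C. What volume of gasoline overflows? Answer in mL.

The container also expands: β_container ≈ 3α = 3.6×10⁻⁵ /K
Net overflow = V₀(β_liq − 3α_cont)ΔT
β − 3α = 9.40×10⁻⁴ − 3.6×10⁻⁵ = 9.04×10⁻⁴ /K; ΔT = 20.5 K
ΔV = 893 × 9.04×10⁻⁴ × 20.5 = 16.5 mL

16.5 mL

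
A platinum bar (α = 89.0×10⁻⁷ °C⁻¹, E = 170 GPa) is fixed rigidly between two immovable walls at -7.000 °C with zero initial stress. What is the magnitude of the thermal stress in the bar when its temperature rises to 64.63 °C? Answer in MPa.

σ = 108 MPa

Fully constrained: the free strain ε = αΔT is blocked, so σ = Eε = EαΔT.
|ΔT| = 71.630 K
σ = 170×10⁹ × 89.0×10⁻⁷ × 71.630 = 1.08×10⁸ Pa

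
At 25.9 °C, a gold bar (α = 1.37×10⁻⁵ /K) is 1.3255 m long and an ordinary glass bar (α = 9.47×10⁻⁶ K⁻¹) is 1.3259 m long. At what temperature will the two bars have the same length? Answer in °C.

L₁(1 + α₁ΔT) = L₂(1 + α₂ΔT) ⇒ ΔT = (L₂ − L₁)/(α₁L₁ − α₂L₂)
L₂ − L₁ = 1.3259 − 1.3255 = 4.00×10⁻⁴ m
α₁L₁ − α₂L₂ = 1.37×10⁻⁵×1.3255 − 9.47×10⁻⁶×1.3259 = 5.603077×10⁻⁶ m/K
ΔT = 4.00×10⁻⁴ / 5.603077×10⁻⁶ = 71.3893 K
T = 25.9 + 71.3893 = 97.2893 °C

T = 97.29 °C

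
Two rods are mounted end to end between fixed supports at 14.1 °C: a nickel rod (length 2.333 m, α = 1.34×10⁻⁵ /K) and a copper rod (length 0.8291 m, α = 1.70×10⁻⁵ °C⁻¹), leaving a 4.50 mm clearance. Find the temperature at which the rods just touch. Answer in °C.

T = 113 °C

Gap closes when ΔL₁ + ΔL₂ = 4.50 mm = 4.50×10⁻³ m
(α₁L₁ + α₂L₂)ΔT = g
α₁L₁ + α₂L₂ = 1.34×10⁻⁵×2.333 + 1.70×10⁻⁵×0.8291 = 4.53569×10⁻⁵ m/K
ΔT = 4.50×10⁻³ / 4.53569×10⁻⁵ = 99.21 K
T = 14.1 + 99.21 = 113.31 °C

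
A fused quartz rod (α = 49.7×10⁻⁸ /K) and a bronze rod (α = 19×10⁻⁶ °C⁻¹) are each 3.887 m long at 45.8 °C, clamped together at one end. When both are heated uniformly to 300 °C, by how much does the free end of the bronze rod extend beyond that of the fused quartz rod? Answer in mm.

18.3 mm

ΔT = 254.2 K
fused quartz: ΔL = 49.7×10⁻⁸ × 3.887 m × 254.2 = 4.9107×10⁻⁴ m = 0.49107 mm
bronze: ΔL = 19×10⁻⁶ × 3.887 m × 254.2 = 1.8773×10⁻² m = 18.773 mm
difference = 18.773 − 0.49107 = 18.28193 mm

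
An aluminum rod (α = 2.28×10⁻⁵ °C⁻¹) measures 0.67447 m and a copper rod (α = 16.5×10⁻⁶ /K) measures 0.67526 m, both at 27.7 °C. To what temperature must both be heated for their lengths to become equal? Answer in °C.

T = 214.2 °C

L₁(1 + α₁ΔT) = L₂(1 + α₂ΔT) ⇒ ΔT = (L₂ − L₁)/(α₁L₁ − α₂L₂)
L₂ − L₁ = 0.67526 − 0.67447 = 7.90×10⁻⁴ m
α₁L₁ − α₂L₂ = 2.28×10⁻⁵×0.67447 − 16.5×10⁻⁶×0.67526 = 4.236126×10⁻⁶ m/K
ΔT = 7.90×10⁻⁴ / 4.236126×10⁻⁶ = 186.491 K
T = 27.7 + 186.491 = 214.191 °C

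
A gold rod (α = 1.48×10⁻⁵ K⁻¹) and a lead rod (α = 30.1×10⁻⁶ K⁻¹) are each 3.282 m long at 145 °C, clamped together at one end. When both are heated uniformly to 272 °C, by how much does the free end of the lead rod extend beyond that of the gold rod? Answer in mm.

ΔT = 127 K
gold: ΔL = 1.48×10⁻⁵ × 3.282 m × 127 = 6.1688×10⁻³ m = 6.1688 mm
lead: ΔL = 30.1×10⁻⁶ × 3.282 m × 127 = 1.2546×10⁻² m = 12.546 mm
difference = 12.546 − 6.1688 = 6.3772 mm

6.38 mm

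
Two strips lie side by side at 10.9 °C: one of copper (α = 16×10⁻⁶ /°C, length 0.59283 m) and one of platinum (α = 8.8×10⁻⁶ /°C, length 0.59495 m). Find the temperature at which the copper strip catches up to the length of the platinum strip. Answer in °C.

L₁(1 + α₁ΔT) = L₂(1 + α₂ΔT) ⇒ ΔT = (L₂ − L₁)/(α₁L₁ − α₂L₂)
L₂ − L₁ = 0.59495 − 0.59283 = 2.12×10⁻³ m
α₁L₁ − α₂L₂ = 16×10⁻⁶×0.59283 − 8.8×10⁻⁶×0.59495 = 4.24972×10⁻⁶ m/K
ΔT = 2.12×10⁻³ / 4.24972×10⁻⁶ = 498.856 K
T = 10.9 + 498.856 = 509.756 °C

T = 509.8 °C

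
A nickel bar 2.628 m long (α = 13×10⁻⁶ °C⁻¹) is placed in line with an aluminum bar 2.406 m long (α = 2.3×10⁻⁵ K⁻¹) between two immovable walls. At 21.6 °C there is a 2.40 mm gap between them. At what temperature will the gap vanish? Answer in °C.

T = 48.4 °C

α₁L₁ = 3.4164×10⁻⁵ m/K, α₂L₂ = 5.5338×10⁻⁵ m/K → total 8.9502×10⁻⁵ m/K
ΔT = g/(α₁L₁+α₂L₂) = 2.40×10⁻³ / 8.9502×10⁻⁵ = 26.815 K
T = 21.6 + 26.815 = 48.415 °C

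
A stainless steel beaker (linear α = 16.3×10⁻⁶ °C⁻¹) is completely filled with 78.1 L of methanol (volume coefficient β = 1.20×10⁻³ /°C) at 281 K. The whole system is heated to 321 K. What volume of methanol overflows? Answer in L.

3.60 L

The beaker also expands: β_container ≈ 3α = 4.89×10⁻⁵ /K
Net overflow = V₀(β_liq − 3α_cont)ΔT
β − 3α = 1.20×10⁻³ − 4.89×10⁻⁵ = 1.1511×10⁻³ /K; ΔT = 40 K
ΔV = 78.1 × 1.1511×10⁻³ × 40 = 3.60 L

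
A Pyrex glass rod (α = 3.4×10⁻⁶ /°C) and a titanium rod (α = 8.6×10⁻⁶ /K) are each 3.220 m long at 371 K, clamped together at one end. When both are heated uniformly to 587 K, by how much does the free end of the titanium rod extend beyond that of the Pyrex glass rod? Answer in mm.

ΔT = 216 K
Pyrex glass: ΔL = 3.4×10⁻⁶ × 3.220 m × 216 = 2.3648×10⁻³ m = 2.3648 mm
titanium: ΔL = 8.6×10⁻⁶ × 3.220 m × 216 = 5.9815×10⁻³ m = 5.9815 mm
difference = 5.9815 − 2.3648 = 3.6167 mm

3.62 mm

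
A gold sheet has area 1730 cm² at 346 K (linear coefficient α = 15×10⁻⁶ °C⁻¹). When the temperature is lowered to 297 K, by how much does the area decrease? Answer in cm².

ΔA = 2.54 cm²

Area coefficient ≈ 2α; |ΔT| = 49 K
ΔA = 2αA₀ΔT = 2(15×10⁻⁶)(1730)(49) = 2.54 cm²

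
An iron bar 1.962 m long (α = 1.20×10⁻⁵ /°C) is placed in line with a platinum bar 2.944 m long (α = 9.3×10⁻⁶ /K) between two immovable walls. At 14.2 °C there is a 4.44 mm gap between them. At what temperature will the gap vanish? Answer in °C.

T = 101 °C

α₁L₁ = 2.3544×10⁻⁵ m/K, α₂L₂ = 2.73792×10⁻⁵ m/K → total 5.09232×10⁻⁵ m/K
ΔT = g/(α₁L₁+α₂L₂) = 4.44×10⁻³ / 5.09232×10⁻⁵ = 87.19 K
T = 14.2 + 87.19 = 101.39 °C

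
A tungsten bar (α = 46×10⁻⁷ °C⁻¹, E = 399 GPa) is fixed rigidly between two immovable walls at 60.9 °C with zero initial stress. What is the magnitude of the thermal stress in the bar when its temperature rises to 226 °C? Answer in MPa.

σ = 303 MPa

Fully constrained: the free strain ε = αΔT is blocked, so σ = Eε = EαΔT.
|ΔT| = 165.1 K
σ = 399×10⁹ × 46×10⁻⁷ × 165.1 = 3.03×10⁸ Pa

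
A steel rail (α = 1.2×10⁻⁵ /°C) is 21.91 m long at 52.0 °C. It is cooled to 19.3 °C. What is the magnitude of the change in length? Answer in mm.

ΔL = 8.60 mm

|ΔT| = |19.3 − 52.0| = 32.7 K
ΔL = αL₀ΔT = (1.2×10⁻⁵)(21.91)(32.7) = 8.60×10⁻³ m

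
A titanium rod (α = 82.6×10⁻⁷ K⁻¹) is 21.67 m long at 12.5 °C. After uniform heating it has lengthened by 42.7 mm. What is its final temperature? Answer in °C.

T = 251 °C

ΔL = αL₀ΔT ⇒ ΔT = ΔL / (αL₀)
ΔT = 42.7×10⁻³ m / (82.6×10⁻⁷ × 21.67 m) = 238.56 K
T = 12.5 + 238.56 = 251.06 °C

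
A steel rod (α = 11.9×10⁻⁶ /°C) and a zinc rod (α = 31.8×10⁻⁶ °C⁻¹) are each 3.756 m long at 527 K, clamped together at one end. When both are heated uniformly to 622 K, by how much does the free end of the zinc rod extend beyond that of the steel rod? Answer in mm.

7.10 mm

ΔT = 95 K
steel: ΔL = 11.9×10⁻⁶ × 3.756 m × 95 = 4.2462×10⁻³ m = 4.2462 mm
zinc: ΔL = 31.8×10⁻⁶ × 3.756 m × 95 = 1.1347×10⁻² m = 11.347 mm
difference = 11.347 − 4.2462 = 7.1008 mm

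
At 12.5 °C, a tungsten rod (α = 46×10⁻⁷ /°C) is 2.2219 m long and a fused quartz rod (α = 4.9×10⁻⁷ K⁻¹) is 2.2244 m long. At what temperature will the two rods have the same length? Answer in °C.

T = 286.3 °C

Equal length when α₁L₁ΔT − α₂L₂ΔT = L₂ − L₁ = 2.50×10⁻³ m
α₁L₁ = 1.022074×10⁻⁵, α₂L₂ = 1.089956×10⁻⁶ → Δ(αL) = 9.130784×10⁻⁶ m/K
ΔT = 2.50×10⁻³ / 9.130784×10⁻⁶ = 273.799 K, so T = 12.5 + 273.799 = 286.299 °C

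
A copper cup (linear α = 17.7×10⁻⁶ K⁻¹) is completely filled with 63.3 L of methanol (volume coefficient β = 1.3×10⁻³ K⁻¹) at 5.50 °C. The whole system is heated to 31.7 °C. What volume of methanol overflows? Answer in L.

The cup also expands: β_container ≈ 3α = 5.31×10⁻⁵ /K
Net overflow = V₀(β_liq − 3α_cont)ΔT
β − 3α = 1.30×10⁻³ − 5.31×10⁻⁵ = 1.2469×10⁻³ /K; ΔT = 26.20 K
ΔV = 63.3 × 1.2469×10⁻³ × 26.20 = 2.07 L

2.07 L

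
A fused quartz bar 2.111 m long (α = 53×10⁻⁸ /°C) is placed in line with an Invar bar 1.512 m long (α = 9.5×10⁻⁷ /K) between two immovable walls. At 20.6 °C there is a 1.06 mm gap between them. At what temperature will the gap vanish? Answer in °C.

T = 435 °C

Gap closes when ΔL₁ + ΔL₂ = 1.06 mm = 1.06×10⁻³ m
(α₁L₁ + α₂L₂)ΔT = g
α₁L₁ + α₂L₂ = 53×10⁻⁸×2.111 + 9.5×10⁻⁷×1.512 = 2.55523×10⁻⁶ m/K
ΔT = 1.06×10⁻³ / 2.55523×10⁻⁶ = 414.84 K
T = 20.6 + 414.84 = 435.44 °C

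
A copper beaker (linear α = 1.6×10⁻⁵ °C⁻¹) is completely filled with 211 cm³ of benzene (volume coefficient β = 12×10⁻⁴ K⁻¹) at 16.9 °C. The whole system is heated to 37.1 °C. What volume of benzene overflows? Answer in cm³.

The beaker also expands: β_container ≈ 3α = 4.8×10⁻⁵ /K
Net overflow = V₀(β_liq − 3α_cont)ΔT
β − 3α = 1.20×10⁻³ − 4.8×10⁻⁵ = 1.152×10⁻³ /K; ΔT = 20.2 K
ΔV = 211 × 1.152×10⁻³ × 20.2 = 4.91 cm³

4.91 cm³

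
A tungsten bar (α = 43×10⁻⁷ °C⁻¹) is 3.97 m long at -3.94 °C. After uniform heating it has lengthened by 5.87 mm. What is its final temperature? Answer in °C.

ΔL = αL₀ΔT ⇒ ΔT = ΔL / (αL₀)
ΔT = 5.87×10⁻³ m / (43×10⁻⁷ × 3.97 m) = 343.86 K
T = -3.94 + 343.86 = 339.92 °C

T = 340 °C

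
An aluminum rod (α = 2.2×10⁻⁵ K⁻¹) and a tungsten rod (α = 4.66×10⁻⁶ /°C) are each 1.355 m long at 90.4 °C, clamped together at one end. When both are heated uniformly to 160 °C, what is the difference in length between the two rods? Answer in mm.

1.64 mm

ΔT = 69.6 K
aluminum: ΔL = 2.2×10⁻⁵ × 1.355 m × 69.6 = 2.0748×10⁻³ m = 2.0748 mm
tungsten: ΔL = 4.66×10⁻⁶ × 1.355 m × 69.6 = 4.3948×10⁻⁴ m = 0.43948 mm
difference = 2.0748 − 0.43948 = 1.63532 mm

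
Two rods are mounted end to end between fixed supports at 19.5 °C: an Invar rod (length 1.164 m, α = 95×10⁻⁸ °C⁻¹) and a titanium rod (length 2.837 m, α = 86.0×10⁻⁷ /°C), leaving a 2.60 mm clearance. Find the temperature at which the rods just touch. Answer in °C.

Gap closes when ΔL₁ + ΔL₂ = 2.60 mm = 2.60×10⁻³ m
(α₁L₁ + α₂L₂)ΔT = g
α₁L₁ + α₂L₂ = 95×10⁻⁸×1.164 + 86.0×10⁻⁷×2.837 = 2.5504×10⁻⁵ m/K
ΔT = 2.60×10⁻³ / 2.5504×10⁻⁵ = 101.94 K
T = 19.5 + 101.94 = 121.44 °C

T = 121 °C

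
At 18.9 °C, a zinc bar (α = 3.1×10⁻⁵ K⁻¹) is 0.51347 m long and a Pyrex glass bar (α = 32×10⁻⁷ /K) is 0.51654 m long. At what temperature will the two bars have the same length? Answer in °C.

L₁(1 + α₁ΔT) = L₂(1 + α₂ΔT) ⇒ ΔT = (L₂ − L₁)/(α₁L₁ − α₂L₂)
L₂ − L₁ = 0.51654 − 0.51347 = 3.07×10⁻³ m
α₁L₁ − α₂L₂ = 3.1×10⁻⁵×0.51347 − 32×10⁻⁷×0.51654 = 1.4264642×10⁻⁵ m/K
ΔT = 3.07×10⁻³ / 1.4264642×10⁻⁵ = 215.217 K
T = 18.9 + 215.217 = 234.117 °C

T = 234.1 °C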